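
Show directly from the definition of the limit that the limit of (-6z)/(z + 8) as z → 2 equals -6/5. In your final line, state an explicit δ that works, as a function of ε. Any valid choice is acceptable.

δ = min(5, (25/24)ε)

Let ε > 0 be given. We want δ > 0 with 0 < |z − 2| < δ ⇒ |(-6z)/(z + 8) + 6/5| < ε.
Combining over a common denominator, (-6z)/(z + 8) + 6/5 = [(-6z)·10 − (-12)·(z + 8)] / [10·(z + 8)] = -48(z − 2) / (10(z + 8)).
So |(-6z)/(z + 8) + 6/5| = 48|z − 2| / (10·|z + 8|).
Restrict δ ≤ 5. Then |z − 2| < 5 gives |z + 8| = |(z − 2) + 10| ≥ 10 − 5 = 5.
Hence |(-6z)/(z + 8) + 6/5| < 48|z − 2|/(10·5) = (24/25)|z − 2|, which is < ε once |z − 2| < (25/24)ε.
Take δ = min(5, (25/24)ε). Then 0 < |z − 2| < δ forces both bounds, so |(-6z)/(z + 8) + 6/5| < ε.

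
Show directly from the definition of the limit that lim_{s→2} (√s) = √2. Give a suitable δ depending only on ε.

δ = min(2, √2·ε)

Let ε > 0 be given. We want δ > 0 such that 0 < |s − 2| < δ implies |√s − √2| < ε.
Multiplying by the conjugate, |√s − √2| = |s − 2|/(√s + √2).
Restrict δ ≤ 2 so that |s − 2| < 2 forces s > 0, and then √s + √2 > √2.
Hence |√s − √2| < |s − 2|/√2, which is < ε once |s − 2| < √2·ε.
Take δ = min(2, √2·ε). If 0 < |s − 2| < δ then s > 0 and |√s − √2| < |s − 2|/√2 < ε.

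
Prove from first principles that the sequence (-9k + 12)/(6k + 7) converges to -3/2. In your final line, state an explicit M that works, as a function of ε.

M = (15/4)/ε

Suppose ε > 0. For k ≥ 1, |(-9k + 12)/(6k + 7) + 3/2| = |135|/(6(6k + 7)) = 135/(6(6k + 7)).
Since 6k + 7 ≥ 6k for k ≥ 1, this is ≤ 135/(6·6k) = (15/4)/k.
So |(-9k + 12)/(6k + 7) + 3/2| < ε whenever k > (15/4)/ε.
Take M = (15/4)/ε. If k > M then |(-9k + 12)/(6k + 7) + 3/2| ≤ (15/4)/k < ε.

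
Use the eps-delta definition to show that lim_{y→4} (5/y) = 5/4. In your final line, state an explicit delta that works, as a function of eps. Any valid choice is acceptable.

Let eps > 0. We seek delta > 0 such that 0 < |y − 4| < delta implies |5/y − (5/4)| < eps.
|5/y − (5/4)| = 5·|4 − y|/(4·|y|) = 5|y − 4|/(4|y|).
Restrict delta ≤ 2. Then |y − 4| < 2 gives |y| > 2, so 4|y| > 8.
Then |5/y − (5/4)| < 5|y − 4|/8, which is < eps when |y − 4| < (8/5)eps.
Take delta = min(2, (8/5)eps). Then 0 < |y − 4| < delta gives both |y − 4| < 2 and |y − 4| < (8/5)eps, so |5/y − (5/4)| < eps.

delta = min(2, (8/5)eps)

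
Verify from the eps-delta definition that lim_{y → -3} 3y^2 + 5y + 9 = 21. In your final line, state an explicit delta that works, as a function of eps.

Let eps > 0 be given. We want delta > 0 such that 0 < |y + 3| < delta implies |(3y^2 + 5y + 9) − 21| < eps.
(3y^2 + 5y + 9) − 21 = 3y^2 + 5y - 12 = (y + 3)(3y - 4).
So |(3y^2 + 5y + 9) − 21| = |y + 3|·|3y - 4|.
Assume first that |y + 3| < 1, so |y| < 4. Then |3y - 4| ≤ 3·4 + 4 = 16.
Hence |(3y^2 + 5y + 9) − 21| ≤ 16|y + 3| < eps provided |y + 3| < eps/16.
Choosing delta = min(1, eps/16) ensures both conditions, hence |(3y^2 + 5y + 9) − 21| < eps.

delta = min(1, eps/16)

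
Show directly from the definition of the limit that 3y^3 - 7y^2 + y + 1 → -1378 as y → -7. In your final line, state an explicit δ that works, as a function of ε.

δ = min(1, ε/613)

Let ε > 0 be given. We want δ > 0 such that 0 < |y + 7| < δ implies |(3y^3 - 7y^2 + y + 1) + 1378| < ε.
(3y^3 - 7y^2 + y + 1) + 1378 = 3y^3 - 7y^2 + y + 1379 = (y + 7)(3y^2 - 28y + 197).
So |(3y^3 - 7y^2 + y + 1) + 1378| = |y + 7|·|3y^2 - 28y + 197|.
Assume first that |y + 7| < 1, so |y| < 8. Then |3y^2 - 28y + 197| ≤ 3·8^2 + 28·8 + 197 = 613.
Hence |(3y^3 - 7y^2 + y + 1) + 1378| ≤ 613|y + 7| < ε provided |y + 7| < ε/613.
Choosing δ = min(1, ε/613) ensures both conditions, hence |(3y^3 - 7y^2 + y + 1) + 1378| < ε.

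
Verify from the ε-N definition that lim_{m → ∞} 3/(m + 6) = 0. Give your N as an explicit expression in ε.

N = 3/ε

Let ε > 0 be given. For m ≥ 1, |3/(m + 6) − 0| = 3/(m + 6) ≤ 3/m.
We need 3/m < ε, i.e. m > 3/ε.
Take N = 3/ε. If m > N then |3/(m + 6)| ≤ 3/m < ε.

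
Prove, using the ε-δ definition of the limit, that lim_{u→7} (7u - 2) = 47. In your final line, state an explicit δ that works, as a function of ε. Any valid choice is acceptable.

δ = ε/7

Let ε > 0. We need δ > 0 so that 0 < |u − 7| < δ implies |(7u - 2) − 47| < ε.
|(7u - 2) − 47| = |7u - 49| = 7|u − 7|.
So 7|u − 7| < ε exactly when |u − 7| < ε/7.
Choosing δ = ε/7 gives |(7u - 2) − 47| = 7|u − 7| < ε whenever |u − 7| < δ.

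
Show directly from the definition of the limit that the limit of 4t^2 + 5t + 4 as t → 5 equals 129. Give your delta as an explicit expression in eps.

delta = min(2, eps/53)

Let eps > 0. We want delta > 0 such that 0 < |t − 5| < delta implies |(4t^2 + 5t + 4) − 129| < eps.
(4t^2 + 5t + 4) − 129 = 4t^2 + 5t - 125 = (t − 5)(4t + 25).
So |(4t^2 + 5t + 4) − 129| = |t − 5|·|4t + 25|.
Assume first that |t − 5| < 2, so |t| < 7. Then |4t + 25| ≤ 4·7 + 25 = 53.
Hence |(4t^2 + 5t + 4) − 129| ≤ 53|t − 5| < eps provided |t − 5| < eps/53.
Take delta = min(2, eps/53). Then 0 < |t − 5| < delta gives both |t − 5| < 2 and |t − 5| < eps/53, so |(4t^2 + 5t + 4) − 129| < eps.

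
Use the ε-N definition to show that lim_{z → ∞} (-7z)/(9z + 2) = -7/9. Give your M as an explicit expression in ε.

Suppose ε > 0. We seek M > 0 such that z > M implies |(-7z)/(9z + 2) + 7/9| < ε.
(-7z)/(9z + 2) + 7/9 = (9(-7z) − (-7)(9z + 2)) / (9(9z + 2)) = 14/(9(9z + 2)).
For z > 0 we have 9z + 2 > 9z, so |(-7z)/(9z + 2) + 7/9| = 14/(9(9z + 2)) < 14/(9·9z) = (14/81)/z.
Thus |(-7z)/(9z + 2) + 7/9| < ε whenever z > (14/81)/ε.
Take M = (14/81)/ε. If z > M then |(-7z)/(9z + 2) + 7/9| < (14/81)/z < ε.

M = (14/81)/ε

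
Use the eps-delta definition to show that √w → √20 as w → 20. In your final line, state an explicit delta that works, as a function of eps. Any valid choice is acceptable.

delta = min(20, √20·eps)

Suppose eps > 0. We want delta > 0 such that 0 < |w − 20| < delta implies |√w − √20| < eps.
Rationalise: √w − √20 = (w − 20)/(√w + √20), so |√w − √20| = |w − 20|/(√w + √20).
Restrict delta ≤ 20 so that |w − 20| < 20 forces w > 0, and then √w + √20 > √20.
Hence |√w − √20| < |w − 20|/√20, which is < eps once |w − 20| < √20·eps.
Take delta = min(20, √20·eps). If 0 < |w − 20| < delta then w > 0 and |√w − √20| < |w − 20|/√20 < eps.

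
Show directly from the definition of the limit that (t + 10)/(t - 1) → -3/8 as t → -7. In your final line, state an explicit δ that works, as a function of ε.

Let ε > 0 be given. We want δ > 0 with 0 < |t + 7| < δ ⇒ |(t + 10)/(t - 1) + 3/8| < ε.
Combining over a common denominator, (t + 10)/(t - 1) + 3/8 = [(t + 10)·(-8) − 3·(t - 1)] / [(-8)·(t - 1)] = -11(t + 7) / ((-8)(t - 1)).
So |(t + 10)/(t - 1) + 3/8| = 11|t + 7| / (8·|t − 1|).
Require δ ≤ 4, so |t − 1| ≥ |-8| − |t + 7| > 8 − 4 = 4.
Hence |(t + 10)/(t - 1) + 3/8| < 11|t + 7|/(8·4) = (11/32)|t + 7|, which is < ε once |t + 7| < (32/11)ε.
Take δ = min(4, (32/11)ε). Then 0 < |t + 7| < δ forces both bounds, so |(t + 10)/(t - 1) + 3/8| < ε.

δ = min(4, (32/11)ε)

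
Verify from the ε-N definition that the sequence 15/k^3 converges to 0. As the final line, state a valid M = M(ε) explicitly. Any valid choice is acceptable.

M = (15/ε)^{1/3}

Suppose ε > 0. For k ≥ 1, |15/k^3 − 0| = 15/k^3.
15/k^3 < ε ⇔ k^3 > 15/ε ⇔ k > (15/ε)^{1/3}.
Take M = (15/ε)^{1/3}. Then k > M implies 15/k^3 < ε.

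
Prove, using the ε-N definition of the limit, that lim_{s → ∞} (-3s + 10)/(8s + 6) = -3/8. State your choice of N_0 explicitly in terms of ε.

Let ε > 0. We seek N_0 > 0 such that s > N_0 implies |(-3s + 10)/(8s + 6) + 3/8| < ε.
(-3s + 10)/(8s + 6) + 3/8 = (8(-3s + 10) − (-3)(8s + 6)) / (8(8s + 6)) = 98/(8(8s + 6)).
For s > 0 we have 8s + 6 > 8s, so |(-3s + 10)/(8s + 6) + 3/8| = 98/(8(8s + 6)) < 98/(8·8s) = (49/32)/s.
Thus |(-3s + 10)/(8s + 6) + 3/8| < ε whenever s > (49/32)/ε.
Take N_0 = (49/32)/ε. If s > N_0 then |(-3s + 10)/(8s + 6) + 3/8| < (49/32)/s < ε.

N_0 = (49/32)/ε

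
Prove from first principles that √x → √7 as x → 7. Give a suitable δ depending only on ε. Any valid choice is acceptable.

δ = min(7, √7·ε)

Let ε > 0 be given. We want δ > 0 such that 0 < |x − 7| < δ implies |√x − √7| < ε.
Rationalise: √x − √7 = (x − 7)/(√x + √7), so |√x − √7| = |x − 7|/(√x + √7).
Restrict δ ≤ 7 so that |x − 7| < 7 forces x > 0, and then √x + √7 > √7.
Hence |√x − √7| < |x − 7|/√7, which is < ε once |x − 7| < √7·ε.
Take δ = min(7, √7·ε). If 0 < |x − 7| < δ then x > 0 and |√x − √7| < |x − 7|/√7 < ε.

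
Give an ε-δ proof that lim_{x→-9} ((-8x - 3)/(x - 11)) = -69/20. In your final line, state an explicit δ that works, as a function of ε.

δ = min(10, (200/91)ε)

Fix ε > 0. We want δ > 0 with 0 < |x + 9| < δ ⇒ |(-8x - 3)/(x - 11) + 69/20| < ε.
Combining over a common denominator, (-8x - 3)/(x - 11) + 69/20 = [(-8x - 3)·(-20) − 69·(x - 11)] / [(-20)·(x - 11)] = 91(x + 9) / ((-20)(x - 11)).
So |(-8x - 3)/(x - 11) + 69/20| = 91|x + 9| / (20·|x − 11|).
Require δ ≤ 10, so |x − 11| ≥ |-20| − |x + 9| > 20 − 10 = 10.
Hence |(-8x - 3)/(x - 11) + 69/20| < 91|x + 9|/(20·10) = (91/200)|x + 9|, which is < ε once |x + 9| < (200/91)ε.
Take δ = min(10, (200/91)ε). Then 0 < |x + 9| < δ forces both bounds, so |(-8x - 3)/(x - 11) + 69/20| < ε.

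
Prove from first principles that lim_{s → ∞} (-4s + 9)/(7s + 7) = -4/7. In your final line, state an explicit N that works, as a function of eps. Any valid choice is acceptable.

Fix eps > 0. We seek N > 0 such that s > N implies |(-4s + 9)/(7s + 7) + 4/7| < eps.
(-4s + 9)/(7s + 7) + 4/7 = (7(-4s + 9) − (-4)(7s + 7)) / (7(7s + 7)) = 91/(7(7s + 7)).
For s > 0 we have 7s + 7 > 7s, so |(-4s + 9)/(7s + 7) + 4/7| = 91/(7(7s + 7)) < 91/(7·7s) = (13/7)/s.
Thus |(-4s + 9)/(7s + 7) + 4/7| < eps whenever s > (13/7)/eps.
Take N = (13/7)/eps. If s > N then |(-4s + 9)/(7s + 7) + 4/7| < (13/7)/s < eps.

N = (13/7)/eps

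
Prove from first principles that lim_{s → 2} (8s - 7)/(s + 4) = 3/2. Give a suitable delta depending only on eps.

delta = min(3, (6/13)eps)

Fix eps > 0. We want delta > 0 with 0 < |s − 2| < delta ⇒ |(8s - 7)/(s + 4) − (3/2)| < eps.
Combining over a common denominator, (8s - 7)/(s + 4) − (3/2) = [(8s - 7)·6 − 9·(s + 4)] / [6·(s + 4)] = 39(s − 2) / (6(s + 4)).
So |(8s - 7)/(s + 4) − (3/2)| = 39|s − 2| / (6·|s + 4|).
Require delta ≤ 3, so |s + 4| ≥ |6| − |s − 2| > 6 − 3 = 3.
Hence |(8s - 7)/(s + 4) − (3/2)| < 39|s − 2|/(6·3) = (13/6)|s − 2|, which is < eps once |s − 2| < (6/13)eps.
Take delta = min(3, (6/13)eps). Then 0 < |s − 2| < delta forces both bounds, so |(8s - 7)/(s + 4) − (3/2)| < eps.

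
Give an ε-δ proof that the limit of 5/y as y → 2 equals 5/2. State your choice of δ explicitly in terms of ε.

δ = min(1, (2/5)ε)

Suppose ε > 0. We seek δ > 0 such that 0 < |y − 2| < δ implies |5/y − (5/2)| < ε.
|5/y − (5/2)| = 5·|2 − y|/(2·|y|) = 5|y − 2|/(2|y|).
Require δ ≤ 1 so that |y| > 2 − 1 = 1, hence 2|y| > 2.
Then |5/y − (5/2)| < 5|y − 2|/2, which is < ε when |y − 2| < (2/5)ε.
Take δ = min(1, (2/5)ε). Then 0 < |y − 2| < δ gives both |y − 2| < 1 and |y − 2| < (2/5)ε, so |5/y − (5/2)| < ε.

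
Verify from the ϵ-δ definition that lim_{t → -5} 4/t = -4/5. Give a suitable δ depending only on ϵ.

δ = min(5/2, (25/8)ϵ)

Let ϵ > 0. We seek δ > 0 such that 0 < |t + 5| < δ implies |4/t + 4/5| < ϵ.
|4/t + 4/5| = 4·|-5 − t|/(5·|t|) = 4|t + 5|/(5|t|).
Restrict δ ≤ 5/2. Then |t + 5| < 5/2 gives |t| > 5/2, so 5|t| > 25/2.
Then |4/t + 4/5| < 4|t + 5|/(25/2), which is < ϵ when |t + 5| < (25/8)ϵ.
Take δ = min(5/2, (25/8)ϵ). Then 0 < |t + 5| < δ gives both |t + 5| < 5/2 and |t + 5| < (25/8)ϵ, so |4/t + 4/5| < ϵ.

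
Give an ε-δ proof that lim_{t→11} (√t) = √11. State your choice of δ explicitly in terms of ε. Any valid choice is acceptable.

Let ε > 0 be given. We want δ > 0 such that 0 < |t − 11| < δ implies |√t − √11| < ε.
Rationalise: √t − √11 = (t − 11)/(√t + √11), so |√t − √11| = |t − 11|/(√t + √11).
Restrict δ ≤ 11 so that |t − 11| < 11 forces t > 0, and then √t + √11 > √11.
Hence |√t − √11| < |t − 11|/√11, which is < ε once |t − 11| < √11·ε.
Take δ = min(11, √11·ε). If 0 < |t − 11| < δ then t > 0 and |√t − √11| < |t − 11|/√11 < ε.

δ = min(11, √11·ε)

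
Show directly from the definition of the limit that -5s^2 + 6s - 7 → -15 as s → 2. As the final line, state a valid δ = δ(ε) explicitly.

Let ε > 0 be given. We want δ > 0 such that 0 < |s − 2| < δ implies |(-5s^2 + 6s - 7) + 15| < ε.
(-5s^2 + 6s - 7) + 15 = -5s^2 + 6s + 8 = (s − 2)(-5s - 4).
So |(-5s^2 + 6s - 7) + 15| = |s − 2|·|-5s - 4|.
Require δ ≤ 1. Then |s − 2| < 1 gives |s| < 3, and by the triangle inequality |-5s - 4| ≤ 5·3 + 4 = 19.
Hence |(-5s^2 + 6s - 7) + 15| ≤ 19|s − 2| < ε provided |s − 2| < ε/19.
Choosing δ = min(1, ε/19) ensures both conditions, hence |(-5s^2 + 6s - 7) + 15| < ε.

δ = min(1, ε/19)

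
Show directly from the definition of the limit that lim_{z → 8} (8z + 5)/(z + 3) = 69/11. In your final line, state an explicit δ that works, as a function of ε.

δ = min(11/2, (121/38)ε)

Let ε > 0. We want δ > 0 with 0 < |z − 8| < δ ⇒ |(8z + 5)/(z + 3) − (69/11)| < ε.
Combining over a common denominator, (8z + 5)/(z + 3) − (69/11) = [(8z + 5)·11 − 69·(z + 3)] / [11·(z + 3)] = 19(z − 8) / (11(z + 3)).
So |(8z + 5)/(z + 3) − (69/11)| = 19|z − 8| / (11·|z + 3|).
Restrict δ ≤ 11/2. Then |z − 8| < 11/2 gives |z + 3| = |(z − 8) + 11| ≥ 11 − 11/2 = 11/2.
Hence |(8z + 5)/(z + 3) − (69/11)| < 19|z − 8|/(11·(11/2)) = (38/121)|z − 8|, which is < ε once |z − 8| < (121/38)ε.
Take δ = min(11/2, (121/38)ε). Then 0 < |z − 8| < δ forces both bounds, so |(8z + 5)/(z + 3) − (69/11)| < ε.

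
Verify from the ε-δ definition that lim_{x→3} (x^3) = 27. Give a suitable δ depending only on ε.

δ = min(1, ε/37)

Fix ε > 0. We seek δ > 0 with 0 < |x − 3| < δ ⇒ |x^3 − 27| < ε.
Factor: x^3 − 27 = (x − 3)(x^2 + 3x + 9), so |x^3 − 27| = |x − 3|·|x^2 + 3x + 9|.
Impose δ ≤ 1 so that |x| < 4; then |x^2 + 3x + 9| ≤ 37.
Hence |x^3 − 27| ≤ 37|x − 3|, which is < ε once |x − 3| < ε/37.
Take δ = min(1, ε/37). If 0 < |x − 3| < δ then both bounds hold and |x^3 − 27| ≤ 37|x − 3| < 37·(ε/37) = ε.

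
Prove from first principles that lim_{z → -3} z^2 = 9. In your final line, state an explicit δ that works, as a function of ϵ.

Suppose ϵ > 0. We seek δ > 0 with 0 < |z + 3| < δ ⇒ |z^2 − 9| < ϵ.
Factor: z^2 − 9 = (z + 3)(z - 3), so |z^2 − 9| = |z + 3|·|z - 3|.
Restrict δ ≤ 1. Then |z + 3| < 1 gives |z| < 4, so by the triangle inequality |z - 3| ≤ 4 + 3 = 7.
Hence |z^2 − 9| ≤ 7|z + 3|, which is < ϵ once |z + 3| < ϵ/7.
Take δ = min(1, ϵ/7). If 0 < |z + 3| < δ then both bounds hold and |z^2 − 9| ≤ 7|z + 3| < 7·(ϵ/7) = ϵ.

δ = min(1, ϵ/7)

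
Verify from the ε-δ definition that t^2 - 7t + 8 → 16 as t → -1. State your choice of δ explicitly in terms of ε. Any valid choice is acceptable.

Suppose ε > 0. We want δ > 0 such that 0 < |t + 1| < δ implies |(t^2 - 7t + 8) − 16| < ε.
(t^2 - 7t + 8) − 16 = t^2 - 7t - 8 = (t + 1)(t - 8).
So |(t^2 - 7t + 8) − 16| = |t + 1|·|t - 8|.
Assume first that |t + 1| < 1, so |t| < 2. Then |t - 8| ≤ 2 + 8 = 10.
Hence |(t^2 - 7t + 8) − 16| ≤ 10|t + 1| < ε provided |t + 1| < ε/10.
Choosing δ = min(1, ε/10) ensures both conditions, hence |(t^2 - 7t + 8) − 16| < ε.

δ = min(1, ε/10)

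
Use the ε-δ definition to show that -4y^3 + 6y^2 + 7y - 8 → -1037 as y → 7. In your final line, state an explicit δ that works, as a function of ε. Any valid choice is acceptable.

Let ε > 0. We want δ > 0 such that 0 < |y − 7| < δ implies |(-4y^3 + 6y^2 + 7y - 8) + 1037| < ε.
(-4y^3 + 6y^2 + 7y - 8) + 1037 = -4y^3 + 6y^2 + 7y + 1029 = (y − 7)(-4y^2 - 22y - 147).
So |(-4y^3 + 6y^2 + 7y - 8) + 1037| = |y − 7|·|-4y^2 - 22y - 147|.
Assume first that |y − 7| < 1, so |y| < 8. Then |-4y^2 - 22y - 147| ≤ 4·8^2 + 22·8 + 147 = 579.
Hence |(-4y^3 + 6y^2 + 7y - 8) + 1037| ≤ 579|y − 7| < ε provided |y − 7| < ε/579.
Take δ = min(1, ε/579). Then 0 < |y − 7| < δ gives both |y − 7| < 1 and |y − 7| < ε/579, so |(-4y^3 + 6y^2 + 7y - 8) + 1037| < ε.

δ = min(1, ε/579)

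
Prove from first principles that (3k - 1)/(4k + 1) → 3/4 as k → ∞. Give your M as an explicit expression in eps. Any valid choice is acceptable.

Suppose eps > 0. For k ≥ 1, |(3k - 1)/(4k + 1) − (3/4)| = |-7|/(4(4k + 1)) = 7/(4(4k + 1)).
Since 4k + 1 ≥ 4k for k ≥ 1, this is ≤ 7/(4·4k) = (7/16)/k.
So |(3k - 1)/(4k + 1) − (3/4)| < eps whenever k > (7/16)/eps.
Take M = (7/16)/eps. If k > M then |(3k - 1)/(4k + 1) − (3/4)| ≤ (7/16)/k < eps.

M = (7/16)/eps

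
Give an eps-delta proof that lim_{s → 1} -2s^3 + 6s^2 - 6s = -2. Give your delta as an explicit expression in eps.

Let eps > 0 be given. We want delta > 0 such that 0 < |s − 1| < delta implies |(-2s^3 + 6s^2 - 6s) + 2| < eps.
(-2s^3 + 6s^2 - 6s) + 2 = -2s^3 + 6s^2 - 6s + 2 = (s − 1)(-2s^2 + 4s - 2).
So |(-2s^3 + 6s^2 - 6s) + 2| = |s − 1|·|-2s^2 + 4s - 2|.
Assume first that |s − 1| < 2, so |s| < 3. Then |-2s^2 + 4s - 2| ≤ 2·3^2 + 4·3 + 2 = 32.
Hence |(-2s^3 + 6s^2 - 6s) + 2| ≤ 32|s − 1| < eps provided |s − 1| < eps/32.
Take delta = min(2, eps/32). Then 0 < |s − 1| < delta gives both |s − 1| < 2 and |s − 1| < eps/32, so |(-2s^3 + 6s^2 - 6s) + 2| < eps.

delta = min(2, eps/32)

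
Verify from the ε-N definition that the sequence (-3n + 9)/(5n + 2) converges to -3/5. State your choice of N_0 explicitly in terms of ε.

Let ε > 0 be given. For n ≥ 1, |(-3n + 9)/(5n + 2) + 3/5| = |51|/(5(5n + 2)) = 51/(5(5n + 2)).
Since 5n + 2 ≥ 5n for n ≥ 1, this is ≤ 51/(5·5n) = (51/25)/n.
So |(-3n + 9)/(5n + 2) + 3/5| < ε whenever n > (51/25)/ε.
Take N_0 = (51/25)/ε. If n > N_0 then |(-3n + 9)/(5n + 2) + 3/5| ≤ (51/25)/n < ε.

N_0 = (51/25)/ε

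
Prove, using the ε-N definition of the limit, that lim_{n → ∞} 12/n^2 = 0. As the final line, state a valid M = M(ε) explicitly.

M = (12/ε)^{1/2}

Fix ε > 0. For n ≥ 1, |12/n^2 − 0| = 12/n^2.
12/n^2 < ε ⇔ n^2 > 12/ε ⇔ n > (12/ε)^{1/2}.
Take M = (12/ε)^{1/2}. Then n > M implies 12/n^2 < ε.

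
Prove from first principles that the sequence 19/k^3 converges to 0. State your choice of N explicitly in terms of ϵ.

Let ϵ > 0 be given. For k ≥ 1, |19/k^3 − 0| = 19/k^3.
19/k^3 < ϵ ⇔ k^3 > 19/ϵ ⇔ k > (19/ϵ)^{1/3}.
Take N = (19/ϵ)^{1/3}. Then k > N implies 19/k^3 < ϵ.

N = (19/ϵ)^{1/3}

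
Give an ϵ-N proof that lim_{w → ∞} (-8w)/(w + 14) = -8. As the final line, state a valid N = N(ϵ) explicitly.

N = 112/ϵ

Fix ϵ > 0. We seek N > 0 such that w > N implies |(-8w)/(w + 14) + 8| < ϵ.
(-8w)/(w + 14) + 8 = ((-8w) − (-8)(w + 14)) / ((w + 14)) = 112/((w + 14)).
For w > 0 we have w + 14 > w, so |(-8w)/(w + 14) + 8| = 112/((w + 14)) < 112/(w) = 112/w.
Thus |(-8w)/(w + 14) + 8| < ϵ whenever w > 112/ϵ.
Take N = 112/ϵ. If w > N then |(-8w)/(w + 14) + 8| < 112/w < ϵ.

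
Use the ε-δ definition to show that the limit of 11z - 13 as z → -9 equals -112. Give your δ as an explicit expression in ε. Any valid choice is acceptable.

δ = ε/11

Suppose ε > 0. We need δ > 0 so that 0 < |z + 9| < δ implies |(11z - 13) + 112| < ε.
|(11z - 13) + 112| = |11z + 99| = 11|z + 9|.
Thus it suffices that |z + 9| < ε/11.
Choosing δ = ε/11 gives |(11z - 13) + 112| = 11|z + 9| < ε whenever |z + 9| < δ.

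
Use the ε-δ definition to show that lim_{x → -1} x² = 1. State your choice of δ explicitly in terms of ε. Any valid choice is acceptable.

δ = min(2, ε/4)

Fix ε > 0. We seek δ > 0 with 0 < |x + 1| < δ ⇒ |x² − 1| < ε.
Factor: x² − 1 = (x + 1)(x - 1), so |x² − 1| = |x + 1|·|x - 1|.
Impose δ ≤ 2 so that |x| < 3; then |x - 1| ≤ 4.
Hence |x² − 1| ≤ 4|x + 1|, which is < ε once |x + 1| < ε/4.
Take δ = min(2, ε/4). If 0 < |x + 1| < δ then both bounds hold and |x² − 1| ≤ 4|x + 1| < 4·(ε/4) = ε.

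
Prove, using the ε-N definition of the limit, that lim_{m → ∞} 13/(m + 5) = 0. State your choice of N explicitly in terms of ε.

N = 13/ε

Fix ε > 0. For m ≥ 1, |13/(m + 5) − 0| = 13/(m + 5) ≤ 13/m.
We need 13/m < ε, i.e. m > 13/ε.
Take N = 13/ε. If m > N then |13/(m + 5)| ≤ 13/m < ε.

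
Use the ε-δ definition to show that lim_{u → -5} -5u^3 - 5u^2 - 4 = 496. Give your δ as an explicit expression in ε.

Let ε > 0. We want δ > 0 such that 0 < |u + 5| < δ implies |(-5u^3 - 5u^2 - 4) − 496| < ε.
(-5u^3 - 5u^2 - 4) − 496 = -5u^3 - 5u^2 - 500 = (u + 5)(-5u^2 + 20u - 100).
So |(-5u^3 - 5u^2 - 4) − 496| = |u + 5|·|-5u^2 + 20u - 100|.
Assume first that |u + 5| < 1, so |u| < 6. Then |-5u^2 + 20u - 100| ≤ 5·6^2 + 20·6 + 100 = 400.
Hence |(-5u^3 - 5u^2 - 4) − 496| ≤ 400|u + 5| < ε provided |u + 5| < ε/400.
Take δ = min(1, ε/400). Then 0 < |u + 5| < δ gives both |u + 5| < 1 and |u + 5| < ε/400, so |(-5u^3 - 5u^2 - 4) − 496| < ε.

δ = min(1, ε/400)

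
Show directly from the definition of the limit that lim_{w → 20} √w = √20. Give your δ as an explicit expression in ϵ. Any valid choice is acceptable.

Let ϵ > 0. We want δ > 0 such that 0 < |w − 20| < δ implies |√w − √20| < ϵ.
Rationalise: √w − √20 = (w − 20)/(√w + √20), so |√w − √20| = |w − 20|/(√w + √20).
Restrict δ ≤ 20 so that |w − 20| < 20 forces w > 0, and then √w + √20 > √20.
Hence |√w − √20| < |w − 20|/√20, which is < ϵ once |w − 20| < √20·ϵ.
Take δ = min(20, √20·ϵ). If 0 < |w − 20| < δ then w > 0 and |√w − √20| < |w − 20|/√20 < ϵ.

δ = min(20, √20·ϵ)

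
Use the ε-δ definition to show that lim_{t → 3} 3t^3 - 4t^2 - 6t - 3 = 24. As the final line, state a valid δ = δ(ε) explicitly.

Let ε > 0 be given. We want δ > 0 such that 0 < |t − 3| < δ implies |(3t^3 - 4t^2 - 6t - 3) − 24| < ε.
(3t^3 - 4t^2 - 6t - 3) − 24 = 3t^3 - 4t^2 - 6t - 27 = (t − 3)(3t^2 + 5t + 9).
So |(3t^3 - 4t^2 - 6t - 3) − 24| = |t − 3|·|3t^2 + 5t + 9|.
Require δ ≤ 1. Then |t − 3| < 1 gives |t| < 4, and by the triangle inequality |3t^2 + 5t + 9| ≤ 3·4^2 + 5·4 + 9 = 77.
Hence |(3t^3 - 4t^2 - 6t - 3) − 24| ≤ 77|t − 3| < ε provided |t − 3| < ε/77.
Choosing δ = min(1, ε/77) ensures both conditions, hence |(3t^3 - 4t^2 - 6t - 3) − 24| < ε.

δ = min(1, ε/77)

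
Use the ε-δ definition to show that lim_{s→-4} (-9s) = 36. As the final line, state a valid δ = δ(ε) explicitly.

δ = ε/9

Suppose ε > 0. We need δ > 0 so that 0 < |s + 4| < δ implies |(-9s) − 36| < ε.
|(-9s) − 36| = |-9s - 36| = 9|s + 4|.
So 9|s + 4| < ε exactly when |s + 4| < ε/9.
Take δ = ε/9. If 0 < |s + 4| < δ then |(-9s) − 36| = 9|s + 4| < 9·(ε/9) = ε.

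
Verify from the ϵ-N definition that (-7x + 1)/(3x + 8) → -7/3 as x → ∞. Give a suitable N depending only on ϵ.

Let ϵ > 0. We seek N > 0 such that x > N implies |(-7x + 1)/(3x + 8) + 7/3| < ϵ.
(-7x + 1)/(3x + 8) + 7/3 = (3(-7x + 1) − (-7)(3x + 8)) / (3(3x + 8)) = 59/(3(3x + 8)).
For x > 0 we have 3x + 8 > 3x, so |(-7x + 1)/(3x + 8) + 7/3| = 59/(3(3x + 8)) < 59/(3·3x) = (59/9)/x.
Thus |(-7x + 1)/(3x + 8) + 7/3| < ϵ whenever x > (59/9)/ϵ.
Take N = (59/9)/ϵ. If x > N then |(-7x + 1)/(3x + 8) + 7/3| < (59/9)/x < ϵ.

N = (59/9)/ϵ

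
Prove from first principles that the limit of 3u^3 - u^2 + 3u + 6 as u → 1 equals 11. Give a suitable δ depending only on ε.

Let ε > 0 be given. We want δ > 0 such that 0 < |u − 1| < δ implies |(3u^3 - u^2 + 3u + 6) − 11| < ε.
(3u^3 - u^2 + 3u + 6) − 11 = 3u^3 - u^2 + 3u - 5 = (u − 1)(3u^2 + 2u + 5).
So |(3u^3 - u^2 + 3u + 6) − 11| = |u − 1|·|3u^2 + 2u + 5|.
Assume first that |u − 1| < 1, so |u| < 2. Then |3u^2 + 2u + 5| ≤ 3·2^2 + 2·2 + 5 = 21.
Hence |(3u^3 - u^2 + 3u + 6) − 11| ≤ 21|u − 1| < ε provided |u − 1| < ε/21.
Take δ = min(1, ε/21). Then 0 < |u − 1| < δ gives both |u − 1| < 1 and |u − 1| < ε/21, so |(3u^3 - u^2 + 3u + 6) − 11| < ε.

δ = min(1, ε/21)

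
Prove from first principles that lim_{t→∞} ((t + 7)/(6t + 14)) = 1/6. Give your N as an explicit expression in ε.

Let ε > 0. We seek N > 0 such that t > N implies |(t + 7)/(6t + 14) − (1/6)| < ε.
(t + 7)/(6t + 14) − (1/6) = (6(t + 7) − (6t + 14)) / (6(6t + 14)) = 28/(6(6t + 14)).
For t > 0 we have 6t + 14 > 6t, so |(t + 7)/(6t + 14) − (1/6)| = 28/(6(6t + 14)) < 28/(6·6t) = (7/9)/t.
Thus |(t + 7)/(6t + 14) − (1/6)| < ε whenever t > (7/9)/ε.
Take N = (7/9)/ε. If t > N then |(t + 7)/(6t + 14) − (1/6)| < (7/9)/t < ε.

N = (7/9)/ε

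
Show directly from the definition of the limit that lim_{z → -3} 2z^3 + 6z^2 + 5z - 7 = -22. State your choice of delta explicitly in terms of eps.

Fix eps > 0. We want delta > 0 such that 0 < |z + 3| < delta implies |(2z^3 + 6z^2 + 5z - 7) + 22| < eps.
(2z^3 + 6z^2 + 5z - 7) + 22 = 2z^3 + 6z^2 + 5z + 15 = (z + 3)(2z^2 + 5).
So |(2z^3 + 6z^2 + 5z - 7) + 22| = |z + 3|·|2z^2 + 5|.
Require delta ≤ 1. Then |z + 3| < 1 gives |z| < 4, and by the triangle inequality |2z^2 + 5| ≤ 2·4^2 + 5 = 37.
Hence |(2z^3 + 6z^2 + 5z - 7) + 22| ≤ 37|z + 3| < eps provided |z + 3| < eps/37.
Choosing delta = min(1, eps/37) ensures both conditions, hence |(2z^3 + 6z^2 + 5z - 7) + 22| < eps.

delta = min(1, eps/37)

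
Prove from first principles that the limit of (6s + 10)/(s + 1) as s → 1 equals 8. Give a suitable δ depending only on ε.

δ = min(1, (1/2)ε)

Suppose ε > 0. We want δ > 0 with 0 < |s − 1| < δ ⇒ |(6s + 10)/(s + 1) − 8| < ε.
Combining over a common denominator, (6s + 10)/(s + 1) − 8 = [(6s + 10)·2 − 16·(s + 1)] / [2·(s + 1)] = -4(s − 1) / (2(s + 1)).
So |(6s + 10)/(s + 1) − 8| = 4|s − 1| / (2·|s + 1|).
Restrict δ ≤ 1. Then |s − 1| < 1 gives |s + 1| = |(s − 1) + 2| ≥ 2 − 1 = 1.
Hence |(6s + 10)/(s + 1) − 8| < 4|s − 1|/(2·1) = 2|s − 1|, which is < ε once |s − 1| < (1/2)ε.
Take δ = min(1, (1/2)ε). Then 0 < |s − 1| < δ forces both bounds, so |(6s + 10)/(s + 1) − 8| < ε.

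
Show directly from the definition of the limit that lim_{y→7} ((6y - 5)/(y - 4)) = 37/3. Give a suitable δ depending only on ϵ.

Let ϵ > 0 be given. We want δ > 0 with 0 < |y − 7| < δ ⇒ |(6y - 5)/(y - 4) − (37/3)| < ϵ.
Combining over a common denominator, (6y - 5)/(y - 4) − (37/3) = [(6y - 5)·3 − 37·(y - 4)] / [3·(y - 4)] = -19(y − 7) / (3(y - 4)).
So |(6y - 5)/(y - 4) − (37/3)| = 19|y − 7| / (3·|y − 4|).
Require δ ≤ 3/2, so |y − 4| ≥ |3| − |y − 7| > 3 − 3/2 = 3/2.
Hence |(6y - 5)/(y - 4) − (37/3)| < 19|y − 7|/(3·(3/2)) = (38/9)|y − 7|, which is < ϵ once |y − 7| < (9/38)ϵ.
Take δ = min(3/2, (9/38)ϵ). Then 0 < |y − 7| < δ forces both bounds, so |(6y - 5)/(y - 4) − (37/3)| < ϵ.

δ = min(3/2, (9/38)ϵ)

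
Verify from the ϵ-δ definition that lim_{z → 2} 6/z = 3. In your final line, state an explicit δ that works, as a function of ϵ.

Suppose ϵ > 0. We seek δ > 0 such that 0 < |z − 2| < δ implies |6/z − 3| < ϵ.
|6/z − 3| = 6·|2 − z|/(2·|z|) = 6|z − 2|/(2|z|).
Restrict δ ≤ 1. Then |z − 2| < 1 gives |z| > 1, so 2|z| > 2.
Then |6/z − 3| < 6|z − 2|/2, which is < ϵ when |z − 2| < (1/3)ϵ.
Take δ = min(1, (1/3)ϵ). Then 0 < |z − 2| < δ gives both |z − 2| < 1 and |z − 2| < (1/3)ϵ, so |6/z − 3| < ϵ.

δ = min(1, (1/3)ϵ)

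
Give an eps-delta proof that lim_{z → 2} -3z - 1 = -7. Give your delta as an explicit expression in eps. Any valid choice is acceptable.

delta = eps/3

Let eps > 0. We need delta > 0 so that 0 < |z − 2| < delta implies |(-3z - 1) + 7| < eps.
Since (-3z - 1) + 7 = -3(z − 2), we have |(-3z - 1) + 7| = 3|z − 2|.
Thus it suffices that |z − 2| < eps/3.
Take delta = eps/3. If 0 < |z − 2| < delta then |(-3z - 1) + 7| = 3|z − 2| < 3·(eps/3) = eps.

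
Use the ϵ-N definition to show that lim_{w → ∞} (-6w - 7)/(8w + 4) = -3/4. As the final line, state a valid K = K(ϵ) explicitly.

Suppose ϵ > 0. We seek K > 0 such that w > K implies |(-6w - 7)/(8w + 4) + 3/4| < ϵ.
(-6w - 7)/(8w + 4) + 3/4 = (8(-6w - 7) − (-6)(8w + 4)) / (8(8w + 4)) = -32/(8(8w + 4)).
For w > 0 we have 8w + 4 > 8w, so |(-6w - 7)/(8w + 4) + 3/4| = 32/(8(8w + 4)) < 32/(8·8w) = (1/2)/w.
Thus |(-6w - 7)/(8w + 4) + 3/4| < ϵ whenever w > (1/2)/ϵ.
Take K = (1/2)/ϵ. If w > K then |(-6w - 7)/(8w + 4) + 3/4| < (1/2)/w < ϵ.

K = (1/2)/ϵ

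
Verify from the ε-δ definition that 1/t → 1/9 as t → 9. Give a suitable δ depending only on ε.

δ = min(9/2, (81/2)ε)

Let ε > 0 be given. We seek δ > 0 such that 0 < |t − 9| < δ implies |1/t − (1/9)| < ε.
|1/t − (1/9)| = |9 − t|/(9·|t|) = |t − 9|/(9|t|).
Restrict δ ≤ 9/2. Then |t − 9| < 9/2 gives |t| > 9/2, so 9|t| > 81/2.
Then |1/t − (1/9)| < |t − 9|/(81/2), which is < ε when |t − 9| < (81/2)ε.
Take δ = min(9/2, (81/2)ε). Then 0 < |t − 9| < δ gives both |t − 9| < 9/2 and |t − 9| < (81/2)ε, so |1/t − (1/9)| < ε.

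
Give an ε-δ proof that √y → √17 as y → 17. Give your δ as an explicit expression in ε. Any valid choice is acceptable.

Fix ε > 0. We want δ > 0 such that 0 < |y − 17| < δ implies |√y − √17| < ε.
Multiplying by the conjugate, |√y − √17| = |y − 17|/(√y + √17).
Restrict δ ≤ 17 so that |y − 17| < 17 forces y > 0, and then √y + √17 > √17.
Hence |√y − √17| < |y − 17|/√17, which is < ε once |y − 17| < √17·ε.
Take δ = min(17, √17·ε). If 0 < |y − 17| < δ then y > 0 and |√y − √17| < |y − 17|/√17 < ε.

δ = min(17, √17·ε)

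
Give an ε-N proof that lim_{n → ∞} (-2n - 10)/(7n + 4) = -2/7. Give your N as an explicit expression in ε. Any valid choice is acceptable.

N = (62/49)/ε

Let ε > 0. For n ≥ 1, |(-2n - 10)/(7n + 4) + 2/7| = |-62|/(7(7n + 4)) = 62/(7(7n + 4)).
Since 7n + 4 ≥ 7n for n ≥ 1, this is ≤ 62/(7·7n) = (62/49)/n.
So |(-2n - 10)/(7n + 4) + 2/7| < ε whenever n > (62/49)/ε.
Take N = (62/49)/ε. If n > N then |(-2n - 10)/(7n + 4) + 2/7| ≤ (62/49)/n < ε.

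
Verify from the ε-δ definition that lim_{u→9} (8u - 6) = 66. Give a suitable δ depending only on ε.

Let ε > 0. We need δ > 0 so that 0 < |u − 9| < δ implies |(8u - 6) − 66| < ε.
|(8u - 6) − 66| = |8u - 72| = 8|u − 9|.
So 8|u − 9| < ε exactly when |u − 9| < ε/8.
Take δ = ε/8. If 0 < |u − 9| < δ then |(8u - 6) − 66| = 8|u − 9| < 8·(ε/8) = ε.

δ = ε/8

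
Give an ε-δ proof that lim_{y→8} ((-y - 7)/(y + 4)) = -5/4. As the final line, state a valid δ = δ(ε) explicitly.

Let ε > 0. We want δ > 0 with 0 < |y − 8| < δ ⇒ |(-y - 7)/(y + 4) + 5/4| < ε.
Combining over a common denominator, (-y - 7)/(y + 4) + 5/4 = [(-y - 7)·12 − (-15)·(y + 4)] / [12·(y + 4)] = 3(y − 8) / (12(y + 4)).
So |(-y - 7)/(y + 4) + 5/4| = 3|y − 8| / (12·|y + 4|).
Restrict δ ≤ 6. Then |y − 8| < 6 gives |y + 4| = |(y − 8) + 12| ≥ 12 − 6 = 6.
Hence |(-y - 7)/(y + 4) + 5/4| < 3|y − 8|/(12·6) = (1/24)|y − 8|, which is < ε once |y − 8| < 24ε.
Take δ = min(6, 24ε). Then 0 < |y − 8| < δ forces both bounds, so |(-y - 7)/(y + 4) + 5/4| < ε.

δ = min(6, 24ε)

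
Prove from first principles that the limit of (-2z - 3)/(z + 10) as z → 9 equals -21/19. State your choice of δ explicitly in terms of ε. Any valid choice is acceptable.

Let ε > 0 be given. We want δ > 0 with 0 < |z − 9| < δ ⇒ |(-2z - 3)/(z + 10) + 21/19| < ε.
Combining over a common denominator, (-2z - 3)/(z + 10) + 21/19 = [(-2z - 3)·19 − (-21)·(z + 10)] / [19·(z + 10)] = -17(z − 9) / (19(z + 10)).
So |(-2z - 3)/(z + 10) + 21/19| = 17|z − 9| / (19·|z + 10|).
Require δ ≤ 19/2, so |z + 10| ≥ |19| − |z − 9| > 19 − 19/2 = 19/2.
Hence |(-2z - 3)/(z + 10) + 21/19| < 17|z − 9|/(19·(19/2)) = (34/361)|z − 9|, which is < ε once |z − 9| < (361/34)ε.
Take δ = min(19/2, (361/34)ε). Then 0 < |z − 9| < δ forces both bounds, so |(-2z - 3)/(z + 10) + 21/19| < ε.

δ = min(19/2, (361/34)ε)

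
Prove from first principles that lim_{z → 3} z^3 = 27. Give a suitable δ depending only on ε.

δ = min(1, ε/37)

Suppose ε > 0. We seek δ > 0 with 0 < |z − 3| < δ ⇒ |z^3 − 27| < ε.
Factor: z^3 − 27 = (z − 3)(z^2 + 3z + 9), so |z^3 − 27| = |z − 3|·|z^2 + 3z + 9|.
Impose δ ≤ 1 so that |z| < 4; then |z^2 + 3z + 9| ≤ 37.
Hence |z^3 − 27| ≤ 37|z − 3|, which is < ε once |z − 3| < ε/37.
Take δ = min(1, ε/37). If 0 < |z − 3| < δ then both bounds hold and |z^3 − 27| ≤ 37|z − 3| < 37·(ε/37) = ε.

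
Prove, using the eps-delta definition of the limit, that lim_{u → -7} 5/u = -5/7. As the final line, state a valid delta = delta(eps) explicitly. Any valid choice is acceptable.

Let eps > 0 be given. We seek delta > 0 such that 0 < |u + 7| < delta implies |5/u + 5/7| < eps.
|5/u + 5/7| = 5·|-7 − u|/(7·|u|) = 5|u + 7|/(7|u|).
Require delta ≤ 7/2 so that |u| > 7 − 7/2 = 7/2, hence 7|u| > 49/2.
Then |5/u + 5/7| < 5|u + 7|/(49/2), which is < eps when |u + 7| < (49/10)eps.
Take delta = min(7/2, (49/10)eps). Then 0 < |u + 7| < delta gives both |u + 7| < 7/2 and |u + 7| < (49/10)eps, so |5/u + 5/7| < eps.

delta = min(7/2, (49/10)eps)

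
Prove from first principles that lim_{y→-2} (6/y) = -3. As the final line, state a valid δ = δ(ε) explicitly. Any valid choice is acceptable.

Fix ε > 0. We seek δ > 0 such that 0 < |y + 2| < δ implies |6/y + 3| < ε.
|6/y + 3| = 6·|-2 − y|/(2·|y|) = 6|y + 2|/(2|y|).
Require δ ≤ 1 so that |y| > 2 − 1 = 1, hence 2|y| > 2.
Then |6/y + 3| < 6|y + 2|/2, which is < ε when |y + 2| < (1/3)ε.
Take δ = min(1, (1/3)ε). Then 0 < |y + 2| < δ gives both |y + 2| < 1 and |y + 2| < (1/3)ε, so |6/y + 3| < ε.

δ = min(1, (1/3)ε)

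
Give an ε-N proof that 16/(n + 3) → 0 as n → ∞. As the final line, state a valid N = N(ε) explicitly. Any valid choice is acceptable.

N = 16/ε

Suppose ε > 0. For n ≥ 1, |16/(n + 3) − 0| = 16/(n + 3) ≤ 16/n.
We need 16/n < ε, i.e. n > 16/ε.
Take N = 16/ε. If n > N then |16/(n + 3)| ≤ 16/n < ε.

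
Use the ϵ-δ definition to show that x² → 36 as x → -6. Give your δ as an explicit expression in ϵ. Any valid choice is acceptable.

Fix ϵ > 0. We seek δ > 0 with 0 < |x + 6| < δ ⇒ |x² − 36| < ϵ.
Factor: x² − 36 = (x + 6)(x - 6), so |x² − 36| = |x + 6|·|x - 6|.
Impose δ ≤ 2 so that |x| < 8; then |x - 6| ≤ 14.
Hence |x² − 36| ≤ 14|x + 6|, which is < ϵ once |x + 6| < ϵ/14.
Take δ = min(2, ϵ/14). If 0 < |x + 6| < δ then both bounds hold and |x² − 36| ≤ 14|x + 6| < 14·(ϵ/14) = ϵ.

δ = min(2, ϵ/14)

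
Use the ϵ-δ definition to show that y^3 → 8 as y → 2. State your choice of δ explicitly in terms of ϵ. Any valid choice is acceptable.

δ = min(2, ϵ/28)

Suppose ϵ > 0. We seek δ > 0 with 0 < |y − 2| < δ ⇒ |y^3 − 8| < ϵ.
Factor: y^3 − 8 = (y − 2)(y^2 + 2y + 4), so |y^3 − 8| = |y − 2|·|y^2 + 2y + 4|.
Impose δ ≤ 2 so that |y| < 4; then |y^2 + 2y + 4| ≤ 28.
Hence |y^3 − 8| ≤ 28|y − 2|, which is < ϵ once |y − 2| < ϵ/28.
Take δ = min(2, ϵ/28). If 0 < |y − 2| < δ then both bounds hold and |y^3 − 8| ≤ 28|y − 2| < 28·(ϵ/28) = ϵ.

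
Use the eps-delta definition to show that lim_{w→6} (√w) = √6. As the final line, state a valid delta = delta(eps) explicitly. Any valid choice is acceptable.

Let eps > 0 be given. We want delta > 0 such that 0 < |w − 6| < delta implies |√w − √6| < eps.
Multiplying by the conjugate, |√w − √6| = |w − 6|/(√w + √6).
Restrict delta ≤ 6 so that |w − 6| < 6 forces w > 0, and then √w + √6 > √6.
Hence |√w − √6| < |w − 6|/√6, which is < eps once |w − 6| < √6·eps.
Take delta = min(6, √6·eps). If 0 < |w − 6| < delta then w > 0 and |√w − √6| < |w − 6|/√6 < eps.

delta = min(6, √6·eps)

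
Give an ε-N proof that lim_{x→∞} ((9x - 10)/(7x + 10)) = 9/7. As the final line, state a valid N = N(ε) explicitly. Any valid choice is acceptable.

Let ε > 0. We seek N > 0 such that x > N implies |(9x - 10)/(7x + 10) − (9/7)| < ε.
(9x - 10)/(7x + 10) − (9/7) = (7(9x - 10) − 9(7x + 10)) / (7(7x + 10)) = -160/(7(7x + 10)).
For x > 0 we have 7x + 10 > 7x, so |(9x - 10)/(7x + 10) − (9/7)| = 160/(7(7x + 10)) < 160/(7·7x) = (160/49)/x.
Thus |(9x - 10)/(7x + 10) − (9/7)| < ε whenever x > (160/49)/ε.
Take N = (160/49)/ε. If x > N then |(9x - 10)/(7x + 10) − (9/7)| < (160/49)/x < ε.

N = (160/49)/ε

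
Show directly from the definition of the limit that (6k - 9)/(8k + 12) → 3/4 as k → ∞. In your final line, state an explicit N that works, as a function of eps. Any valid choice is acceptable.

Let eps > 0. For k ≥ 1, |(6k - 9)/(8k + 12) − (3/4)| = |-144|/(8(8k + 12)) = 144/(8(8k + 12)).
Since 8k + 12 ≥ 8k for k ≥ 1, this is ≤ 144/(8·8k) = (9/4)/k.
So |(6k - 9)/(8k + 12) − (3/4)| < eps whenever k > (9/4)/eps.
Take N = (9/4)/eps. If k > N then |(6k - 9)/(8k + 12) − (3/4)| ≤ (9/4)/k < eps.

N = (9/4)/eps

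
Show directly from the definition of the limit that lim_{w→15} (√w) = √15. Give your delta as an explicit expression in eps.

Let eps > 0. We want delta > 0 such that 0 < |w − 15| < delta implies |√w − √15| < eps.
Multiplying by the conjugate, |√w − √15| = |w − 15|/(√w + √15).
Restrict delta ≤ 15 so that |w − 15| < 15 forces w > 0, and then √w + √15 > √15.
Hence |√w − √15| < |w − 15|/√15, which is < eps once |w − 15| < √15·eps.
Take delta = min(15, √15·eps). If 0 < |w − 15| < delta then w > 0 and |√w − √15| < |w − 15|/√15 < eps.

delta = min(15, √15·eps)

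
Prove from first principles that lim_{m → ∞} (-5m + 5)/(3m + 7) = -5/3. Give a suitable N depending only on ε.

Let ε > 0 be given. For m ≥ 1, |(-5m + 5)/(3m + 7) + 5/3| = |50|/(3(3m + 7)) = 50/(3(3m + 7)).
Since 3m + 7 ≥ 3m for m ≥ 1, this is ≤ 50/(3·3m) = (50/9)/m.
So |(-5m + 5)/(3m + 7) + 5/3| < ε whenever m > (50/9)/ε.
Take N = (50/9)/ε. If m > N then |(-5m + 5)/(3m + 7) + 5/3| ≤ (50/9)/m < ε.

N = (50/9)/ε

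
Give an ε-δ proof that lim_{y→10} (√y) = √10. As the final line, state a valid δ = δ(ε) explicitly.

δ = min(10, √10·ε)

Suppose ε > 0. We want δ > 0 such that 0 < |y − 10| < δ implies |√y − √10| < ε.
Multiplying by the conjugate, |√y − √10| = |y − 10|/(√y + √10).
Restrict δ ≤ 10 so that |y − 10| < 10 forces y > 0, and then √y + √10 > √10.
Hence |√y − √10| < |y − 10|/√10, which is < ε once |y − 10| < √10·ε.
Take δ = min(10, √10·ε). If 0 < |y − 10| < δ then y > 0 and |√y − √10| < |y − 10|/√10 < ε.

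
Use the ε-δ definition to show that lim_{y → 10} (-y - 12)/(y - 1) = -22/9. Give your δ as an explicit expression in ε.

Fix ε > 0. We want δ > 0 with 0 < |y − 10| < δ ⇒ |(-y - 12)/(y - 1) + 22/9| < ε.
Combining over a common denominator, (-y - 12)/(y - 1) + 22/9 = [(-y - 12)·9 − (-22)·(y - 1)] / [9·(y - 1)] = 13(y − 10) / (9(y - 1)).
So |(-y - 12)/(y - 1) + 22/9| = 13|y − 10| / (9·|y − 1|).
Restrict δ ≤ 9/2. Then |y − 10| < 9/2 gives |y − 1| = |(y − 10) + 9| ≥ 9 − 9/2 = 9/2.
Hence |(-y - 12)/(y - 1) + 22/9| < 13|y − 10|/(9·(9/2)) = (26/81)|y − 10|, which is < ε once |y − 10| < (81/26)ε.
Take δ = min(9/2, (81/26)ε). Then 0 < |y − 10| < δ forces both bounds, so |(-y - 12)/(y - 1) + 22/9| < ε.

δ = min(9/2, (81/26)ε)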